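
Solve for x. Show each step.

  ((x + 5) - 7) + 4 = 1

Step 1. [((x + 5) - 7) + 4 = 1] subtract 4: x sits inside (… + 4) ⇒ sub: (x + 5) - 7 = -3.
Step 2. [(x + 5) - 7 = -3] 7 comes off first (add 7) ⇒ sub: x + 5 = 4.
Step 3. [x + 5 = 4] the outer +5 inverts by subtracting 5 ⇒ sub: x = -1.

Answer: x ∈ {-1}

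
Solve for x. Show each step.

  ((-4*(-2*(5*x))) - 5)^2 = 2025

Step 1. [((-4*(-2*(5*x))) - 5)^2 = 2025] LHS squared, RHS 2025 ≥ 0: apply √ (±). So sqrt: (-4*(-2*(5*x))) - 5 = 45 or -45.
Step 2. [(-4*(-2*(5*x))) - 5 = 45 or -45] 5 comes off first (add 5). So sub: -4*(-2*(5*x)) = 50 or -40.
Step 3. [-4*(-2*(5*x)) = 50 or -40] leading coefficient -4: divide by -4, so div: -2*(5*x) = -25/2 or 10.
Step 4. [-2*(5*x) = -25/2 or 10] -2 out front; divide by -2, so div: 5*x = 25/4 or -5.
Step 5. [5*x = 25/4 or -5] 5·(inner) — divide through by 5, so div: x = 5/4 or -1.

Answer: x ∈ {-1, 5/4}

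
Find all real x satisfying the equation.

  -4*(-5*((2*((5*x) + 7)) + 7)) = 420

Step 1. [-4*(-5*((2*((5*x) + 7)) + 7)) = 420] LHS = -4·(…); ÷-4 both sides ⇒ div: -5*((2*((5*x) + 7)) + 7) = -105.
Step 2. [-5*((2*((5*x) + 7)) + 7) = -105] divide by the outer -5 ⇒ div: (2*((5*x) + 7)) + 7 = 21.
Step 3. [(2*((5*x) + 7)) + 7 = 21] the outer +7 inverts by subtracting 7. So sub: 2*((5*x) + 7) = 14.
Step 4. [2*((5*x) + 7) = 14] divide by the outer 2, so div: (5*x) + 7 = 7.
Step 5. [(5*x) + 7 = 7] 7 comes off first (subtract 7). So sub: 5*x = 0.
Step 6. [5*x = 0] 5·(inner) — divide through by 5. So div: x = 0.

Answer: x ∈ {0}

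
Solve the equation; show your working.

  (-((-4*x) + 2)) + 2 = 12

Step 1. [(-((-4*x) + 2)) + 2 = 12] +2 is outermost — subtract 2 both sides. So sub: -((-4*x) + 2) = 10.
Step 2. [-((-4*x) + 2) = 10] flip signs both sides, so neg: (-4*x) + 2 = -10.
Step 3. [(-4*x) + 2 = -10] subtract 2: x sits inside (… + 2) ⇒ sub: -4*x = -12.
Step 4. [-4*x = -12] leading coefficient -4: divide by -4 ⇒ div: x = 3.

Answer: x ∈ {3}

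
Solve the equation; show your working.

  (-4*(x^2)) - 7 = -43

Step 1. [(-4*(x^2)) - 7 = -43] peel the -7: add 7 from each side. So sub: -4*(x^2) = -36.
Step 2. [-4*(x^2) = -36] -4 out front; divide by -4 ⇒ div: x^2 = 9.
Step 3. [x^2 = 9] LHS squared, RHS 9 ≥ 0: apply √ (±). So sqrt: x = 3 or -3.

Answer: x ∈ {-3, 3}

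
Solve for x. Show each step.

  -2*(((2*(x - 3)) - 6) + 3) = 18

Step 1. [-2*(((2*(x - 3)) - 6) + 3) = 18] divide by the outer -2, so div: ((2*(x - 3)) - 6) + 3 = -9.
Step 2. [((2*(x - 3)) - 6) + 3 = -9] subtract 3: x sits inside (… + 3), so sub: (2*(x - 3)) - 6 = -12.
Step 3. [(2*(x - 3)) - 6 = -12] -6 is outermost — add 6 both sides. So sub: 2*(x - 3) = -6.
Step 4. [2*(x - 3) = -6] divide by the outer 2. So div: x - 3 = -3.
Step 5. [x - 3 = -3] peel the -3: add 3 from each side ⇒ sub: x = 0.

Answer: x ∈ {0}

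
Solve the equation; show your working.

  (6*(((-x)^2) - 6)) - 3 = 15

Step 1. [(6*(((-x)^2) - 6)) - 3 = 15] peel the -3: add 3 from each side ⇒ sub: 6*(((-x)^2) - 6) = 18.
Step 2. [6*(((-x)^2) - 6) = 18] divide by the outer 6 ⇒ div: ((-x)^2) - 6 = 3.
Step 3. [((-x)^2) - 6 = 3] peel the -6: add 6 from each side, so sub: (-x)^2 = 9.
Step 4. [(-x)^2 = 9] LHS squared, RHS 9 ≥ 0: apply √ (±). So sqrt: -x = 3 or -3.
Step 5. [-x = 3 or -3] flip signs both sides ⇒ neg: x = -3 or 3.

Answer: x ∈ {-3, 3}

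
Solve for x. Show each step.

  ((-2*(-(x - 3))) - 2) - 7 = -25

Step 1. [((-2*(-(x - 3))) - 2) - 7 = -25] add 7: x sits inside (… - 7), so sub: (-2*(-(x - 3))) - 2 = -18.
Step 2. [(-2*(-(x - 3))) - 2 = -18] the outer -2 inverts by adding 2, so sub: -2*(-(x - 3)) = -16.
Step 3. [-2*(-(x - 3)) = -16] LHS = -2·(…); ÷-2 both sides. So div: -(x - 3) = 8.
Step 4. [-(x - 3) = 8] flip signs both sides, so neg: x - 3 = -8.
Step 5. [x - 3 = -8] -3 is outermost — add 3 both sides, so sub: x = -5.

Answer: x ∈ {-5}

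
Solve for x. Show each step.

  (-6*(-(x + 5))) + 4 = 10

Step 1. [(-6*(-(x + 5))) + 4 = 10] 4 comes off first (subtract 4), so sub: -6*(-(x + 5)) = 6.
Step 2. [-6*(-(x + 5)) = 6] LHS = -6·(…); ÷-6 both sides ⇒ div: -(x + 5) = -1.
Step 3. [-(x + 5) = -1] LHS negated; negate both sides, so neg: x + 5 = 1.
Step 4. [x + 5 = 1] peel the +5: subtract 5 from each side. So sub: x = -4.

Answer: x ∈ {-4}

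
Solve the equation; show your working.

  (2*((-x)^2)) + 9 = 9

Step 1. [(2*((-x)^2)) + 9 = 9] the outer +9 inverts by subtracting 9, so sub: 2*((-x)^2) = 0.
Step 2. [2*((-x)^2) = 0] divide by the outer 2, so div: (-x)^2 = 0.
Step 3. [(-x)^2 = 0] LHS squared, RHS 0 ≥ 0: apply √ (±), so sqrt: -x = 0.
Step 4. [-x = 0] leading − — multiply by −1, so neg: x = 0.

Answer: x ∈ {0}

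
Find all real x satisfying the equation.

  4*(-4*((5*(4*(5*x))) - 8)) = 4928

Step 1. [4*(-4*((5*(4*(5*x))) - 8)) = 4928] 4 out front; divide by 4, so div: -4*((5*(4*(5*x))) - 8) = 1232.
Step 2. [-4*((5*(4*(5*x))) - 8) = 1232] -4 out front; divide by -4, so div: (5*(4*(5*x))) - 8 = -308.
Step 3. [(5*(4*(5*x))) - 8 = -308] add 8: x sits inside (… - 8) ⇒ sub: 5*(4*(5*x)) = -300.
Step 4. [5*(4*(5*x)) = -300] divide by the outer 5 ⇒ div: 4*(5*x) = -60.
Step 5. [4*(5*x) = -60] 4 out front; divide by 4 ⇒ div: 5*x = -15.
Step 6. [5*x = -15] 5·(inner) — divide through by 5. So div: x = -3.

Answer: x ∈ {-3}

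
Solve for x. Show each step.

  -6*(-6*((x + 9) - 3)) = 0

Step 1. [-6*(-6*((x + 9) - 3)) = 0] -6 out front; divide by -6 ⇒ div: -6*((x + 9) - 3) = 0.
Step 2. [-6*((x + 9) - 3) = 0] -6 out front; divide by -6. So div: (x + 9) - 3 = 0.
Step 3. [(x + 9) - 3 = 0] peel the -3: add 3 from each side ⇒ sub: x + 9 = 3.
Step 4. [x + 9 = 3] +9 is outermost — subtract 9 both sides, so sub: x = -6.

Answer: x ∈ {-6}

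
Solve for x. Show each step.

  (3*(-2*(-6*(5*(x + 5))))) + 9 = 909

Step 1. [(3*(-2*(-6*(5*(x + 5))))) + 9 = 909] common factor 3 (LHS and 909) — divide through ⇒ factor: (-2*(-6*(5*(x + 5)))) + 3 = 303.
Step 2. [(-2*(-6*(5*(x + 5)))) + 3 = 303] 3 comes off first (subtract 3) ⇒ sub: -2*(-6*(5*(x + 5))) = 300.
Step 3. [-2*(-6*(5*(x + 5))) = 300] -2 out front; divide by -2. So div: -6*(5*(x + 5)) = -150.
Step 4. [-6*(5*(x + 5)) = -150] LHS = -6·(…); ÷-6 both sides. So div: 5*(x + 5) = 25.
Step 5. [5*(x + 5) = 25] divide by the outer 5, so div: x + 5 = 5.
Step 6. [x + 5 = 5] 5 comes off first (subtract 5), so sub: x = 0.

Answer: x ∈ {0}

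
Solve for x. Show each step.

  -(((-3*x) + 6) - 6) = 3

Step 1. [-(((-3*x) + 6) - 6) = 3] leading − — multiply by −1. So neg: ((-3*x) + 6) - 6 = -3.
Step 2. [((-3*x) + 6) - 6 = -3] add 6: x sits inside (… - 6). So sub: (-3*x) + 6 = 3.
Step 3. [(-3*x) + 6 = 3] -3 divides every term; factor it out. So factor: x - 2 = -1.
Step 4. [x - 2 = -1] the outer -2 inverts by adding 2. So sub: x = 1.

Answer: x ∈ {1}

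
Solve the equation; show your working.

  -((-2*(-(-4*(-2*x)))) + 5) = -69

Step 1. [-((-2*(-(-4*(-2*x)))) + 5) = -69] leading − — multiply by −1. So neg: (-2*(-(-4*(-2*x)))) + 5 = 69.
Step 2. [(-2*(-(-4*(-2*x)))) + 5 = 69] +5 is outermost — subtract 5 both sides. So sub: -2*(-(-4*(-2*x))) = 64.
Step 3. [-2*(-(-4*(-2*x))) = 64] -2·(inner) — divide through by -2. So div: -(-4*(-2*x)) = -32.
Step 4. [-(-4*(-2*x)) = -32] leading − — multiply by −1, so neg: -4*(-2*x) = 32.
Step 5. [-4*(-2*x) = 32] -4 out front; divide by -4, so div: -2*x = -8.
Step 6. [-2*x = -8] divide by the outer -2. So div: x = 4.

Answer: x ∈ {4}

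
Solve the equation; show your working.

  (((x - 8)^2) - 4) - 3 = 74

Step 1. [(((x - 8)^2) - 4) - 3 = 74] peel the -3: add 3 from each side ⇒ sub: ((x - 8)^2) - 4 = 77.
Step 2. [((x - 8)^2) - 4 = 77] the outer -4 inverts by adding 4 ⇒ sub: (x - 8)^2 = 81.
Step 3. [(x - 8)^2 = 81] √ both sides: 81 ≥ 0 gives two branches ⇒ sqrt: x - 8 = 9 or -9.
Step 4. [x - 8 = 9 or -9] add 8: x sits inside (… - 8) ⇒ sub: x = 17 or -1.

Answer: x ∈ {-1, 17}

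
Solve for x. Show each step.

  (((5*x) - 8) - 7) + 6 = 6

Step 1. [(((5*x) - 8) - 7) + 6 = 6] peel the +6: subtract 6 from each side ⇒ sub: ((5*x) - 8) - 7 = 0.
Step 2. [((5*x) - 8) - 7 = 0] 7 comes off first (add 7). So sub: (5*x) - 8 = 7.
Step 3. [(5*x) - 8 = 7] add 8: x sits inside (… - 8), so sub: 5*x = 15.
Step 4. [5*x = 15] 5 out front; divide by 5, so div: x = 3.

Answer: x ∈ {3}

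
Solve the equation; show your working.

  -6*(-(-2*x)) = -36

Step 1. [-6*(-(-2*x)) = -36] leading coefficient -6: divide by -6 ⇒ div: -(-2*x) = 6.
Step 2. [-(-2*x) = 6] flip signs both sides. So neg: -2*x = -6.
Step 3. [-2*x = -6] -2 out front; divide by -2. So div: x = 3.

Answer: x ∈ {3}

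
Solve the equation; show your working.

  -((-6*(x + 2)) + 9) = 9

Step 1. [-((-6*(x + 2)) + 9) = 9] flip signs both sides ⇒ neg: (-6*(x + 2)) + 9 = -9.
Step 2. [(-6*(x + 2)) + 9 = -9] 9 comes off first (subtract 9) ⇒ sub: -6*(x + 2) = -18.
Step 3. [-6*(x + 2) = -18] LHS = -6·(…); ÷-6 both sides. So div: x + 2 = 3.
Step 4. [x + 2 = 3] the outer +2 inverts by subtracting 2 ⇒ sub: x = 1.

Answer: x ∈ {1}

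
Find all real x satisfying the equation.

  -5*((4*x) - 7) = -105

Step 1. [-5*((4*x) - 7) = -105] -5·(inner) — divide through by -5. So div: (4*x) - 7 = 21.
Step 2. [(4*x) - 7 = 21] peel the -7: add 7 from each side ⇒ sub: 4*x = 28.
Step 3. [4*x = 28] 4·(inner) — divide through by 4 ⇒ div: x = 7.

Answer: x ∈ {7}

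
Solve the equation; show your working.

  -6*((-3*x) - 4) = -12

Step 1. [-6*((-3*x) - 4) = -12] divide by the outer -6. So div: (-3*x) - 4 = 2.
Step 2. [(-3*x) - 4 = 2] add 4: x sits inside (… - 4), so sub: -3*x = 6.
Step 3. [-3*x = 6] divide by the outer -3, so div: x = -2.

Answer: x ∈ {-2}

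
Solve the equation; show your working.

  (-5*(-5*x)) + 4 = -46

Step 1. [(-5*(-5*x)) + 4 = -46] peel the +4: subtract 4 from each side. So sub: -5*(-5*x) = -50.
Step 2. [-5*(-5*x) = -50] LHS = -5·(…); ÷-5 both sides, so div: -5*x = 10.
Step 3. [-5*x = 10] -5 out front; divide by -5 ⇒ div: x = -2.

Answer: x ∈ {-2}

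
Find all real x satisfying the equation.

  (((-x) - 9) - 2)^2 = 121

Step 1. [(((-x) - 9) - 2)^2 = 121] √ both sides: 121 ≥ 0 gives two branches, so sqrt: ((-x) - 9) - 2 = 11 or -11.
Step 2. [((-x) - 9) - 2 = 11 or -11] the outer -2 inverts by adding 2 ⇒ sub: (-x) - 9 = 13 or -9.
Step 3. [(-x) - 9 = 13 or -9] add 9: x sits inside (… - 9) ⇒ sub: -x = 22 or 0.
Step 4. [-x = 22 or 0] flip signs both sides. So neg: x = -22 or 0.

Answer: x ∈ {-22, 0}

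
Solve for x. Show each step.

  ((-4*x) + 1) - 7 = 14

Step 1. [((-4*x) + 1) - 7 = 14] the outer -7 inverts by adding 7, so sub: (-4*x) + 1 = 21.
Step 2. [(-4*x) + 1 = 21] subtract 1: x sits inside (… + 1). So sub: -4*x = 20.
Step 3. [-4*x = 20] -4 out front; divide by -4. So div: x = -5.

Answer: x ∈ {-5}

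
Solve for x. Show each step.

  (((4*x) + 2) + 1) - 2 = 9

Step 1. [(((4*x) + 2) + 1) - 2 = 9] -2 is outermost — add 2 both sides, so sub: ((4*x) + 2) + 1 = 11.
Step 2. [((4*x) + 2) + 1 = 11] 1 comes off first (subtract 1), so sub: (4*x) + 2 = 10.
Step 3. [(4*x) + 2 = 10] the outer +2 inverts by subtracting 2. So sub: 4*x = 8.
Step 4. [4*x = 8] leading coefficient 4: divide by 4 ⇒ div: x = 2.

Answer: x ∈ {2}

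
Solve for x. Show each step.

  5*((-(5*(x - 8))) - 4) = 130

Step 1. [5*((-(5*(x - 8))) - 4) = 130] divide by the outer 5, so div: (-(5*(x - 8))) - 4 = 26.
Step 2. [(-(5*(x - 8))) - 4 = 26] add 4: x sits inside (… - 4) ⇒ sub: -(5*(x - 8)) = 30.
Step 3. [-(5*(x - 8)) = 30] LHS negated; negate both sides ⇒ neg: 5*(x - 8) = -30.
Step 4. [5*(x - 8) = -30] 5·(inner) — divide through by 5. So div: x - 8 = -6.
Step 5. [x - 8 = -6] peel the -8: add 8 from each side. So sub: x = 2.

Answer: x ∈ {2}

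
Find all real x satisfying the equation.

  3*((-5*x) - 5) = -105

Step 1. [3*((-5*x) - 5) = -105] 3 out front; divide by 3. So div: (-5*x) - 5 = -35.
Step 2. [(-5*x) - 5 = -35] -5 is outermost — add 5 both sides. So sub: -5*x = -30.
Step 3. [-5*x = -30] -5 out front; divide by -5 ⇒ div: x = 6.

Answer: x ∈ {6}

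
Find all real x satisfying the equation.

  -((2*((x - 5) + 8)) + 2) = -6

Step 1. [-((2*((x - 5) + 8)) + 2) = -6] LHS negated; negate both sides ⇒ neg: (2*((x - 5) + 8)) + 2 = 6.
Step 2. [(2*((x - 5) + 8)) + 2 = 6] peel the +2: subtract 2 from each side, so sub: 2*((x - 5) + 8) = 4.
Step 3. [2*((x - 5) + 8) = 4] 2·(inner) — divide through by 2. So div: (x - 5) + 8 = 2.
Step 4. [(x - 5) + 8 = 2] +8 is outermost — subtract 8 both sides ⇒ sub: x - 5 = -6.
Step 5. [x - 5 = -6] the outer -5 inverts by adding 5 ⇒ sub: x = -1.

Answer: x ∈ {-1}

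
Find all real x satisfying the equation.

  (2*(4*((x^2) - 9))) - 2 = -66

Step 1. [(2*(4*((x^2) - 9))) - 2 = -66] 2 comes off first (add 2), so sub: 2*(4*((x^2) - 9)) = -64.
Step 2. [2*(4*((x^2) - 9)) = -64] divide by the outer 2. So div: 4*((x^2) - 9) = -32.
Step 3. [4*((x^2) - 9) = -32] divide by the outer 4. So div: (x^2) - 9 = -8.
Step 4. [(x^2) - 9 = -8] 9 comes off first (add 9). So sub: x^2 = 1.
Step 5. [x^2 = 1] √ both sides: 1 ≥ 0 gives two branches ⇒ sqrt: x = 1 or -1.

Answer: x ∈ {-1, 1}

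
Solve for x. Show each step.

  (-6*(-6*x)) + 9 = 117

Step 1. [(-6*(-6*x)) + 9 = 117] +9 is outermost — subtract 9 both sides ⇒ sub: -6*(-6*x) = 108.
Step 2. [-6*(-6*x) = 108] -6 out front; divide by -6, so div: -6*x = -18.
Step 3. [-6*x = -18] leading coefficient -6: divide by -6 ⇒ div: x = 3.

Answer: x ∈ {3}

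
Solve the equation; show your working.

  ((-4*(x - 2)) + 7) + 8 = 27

Step 1. [((-4*(x - 2)) + 7) + 8 = 27] subtract 8: x sits inside (… + 8), so sub: (-4*(x - 2)) + 7 = 19.
Step 2. [(-4*(x - 2)) + 7 = 19] +7 is outermost — subtract 7 both sides. So sub: -4*(x - 2) = 12.
Step 3. [-4*(x - 2) = 12] -4 out front; divide by -4 ⇒ div: x - 2 = -3.
Step 4. [x - 2 = -3] the outer -2 inverts by adding 2, so sub: x = -1.

Answer: x ∈ {-1}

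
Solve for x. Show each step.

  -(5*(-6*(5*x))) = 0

Step 1. [-(5*(-6*(5*x))) = 0] leading − — multiply by −1. So neg: 5*(-6*(5*x)) = 0.
Step 2. [5*(-6*(5*x)) = 0] 5 out front; divide by 5, so div: -6*(5*x) = 0.
Step 3. [-6*(5*x) = 0] -6·(inner) — divide through by -6 ⇒ div: 5*x = 0.
Step 4. [5*x = 0] 5·(inner) — divide through by 5 ⇒ div: x = 0.

Answer: x ∈ {0}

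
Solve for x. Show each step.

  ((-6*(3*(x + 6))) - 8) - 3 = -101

Step 1. [((-6*(3*(x + 6))) - 8) - 3 = -101] -3 is outermost — add 3 both sides, so sub: (-6*(3*(x + 6))) - 8 = -98.
Step 2. [(-6*(3*(x + 6))) - 8 = -98] add 8: x sits inside (… - 8), so sub: -6*(3*(x + 6)) = -90.
Step 3. [-6*(3*(x + 6)) = -90] LHS = -6·(…); ÷-6 both sides, so div: 3*(x + 6) = 15.
Step 4. [3*(x + 6) = 15] 3·(inner) — divide through by 3. So div: x + 6 = 5.
Step 5. [x + 6 = 5] the outer +6 inverts by subtracting 6, so sub: x = -1.

Answer: x ∈ {-1}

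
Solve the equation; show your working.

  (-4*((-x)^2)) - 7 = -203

Step 1. [(-4*((-x)^2)) - 7 = -203] peel the -7: add 7 from each side, so sub: -4*((-x)^2) = -196.
Step 2. [-4*((-x)^2) = -196] -4·(inner) — divide through by -4 ⇒ div: (-x)^2 = 49.
Step 3. [(-x)^2 = 49] √ both sides: 49 ≥ 0 gives two branches. So sqrt: -x = 7 or -7.
Step 4. [-x = 7 or -7] LHS negated; negate both sides. So neg: x = -7 or 7.

Answer: x ∈ {-7, 7}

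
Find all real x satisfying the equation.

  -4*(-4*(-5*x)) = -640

Step 1. [-4*(-4*(-5*x)) = -640] -4·(inner) — divide through by -4, so div: -4*(-5*x) = 160.
Step 2. [-4*(-5*x) = 160] LHS = -4·(…); ÷-4 both sides ⇒ div: -5*x = -40.
Step 3. [-5*x = -40] divide by the outer -5, so div: x = 8.

Answer: x ∈ {8}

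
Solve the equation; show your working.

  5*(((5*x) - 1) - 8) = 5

Step 1. [5*(((5*x) - 1) - 8) = 5] divide by the outer 5 ⇒ div: ((5*x) - 1) - 8 = 1.
Step 2. [((5*x) - 1) - 8 = 1] -8 is outermost — add 8 both sides, so sub: (5*x) - 1 = 9.
Step 3. [(5*x) - 1 = 9] 1 comes off first (add 1), so sub: 5*x = 10.
Step 4. [5*x = 10] 5·(inner) — divide through by 5. So div: x = 2.

Answer: x ∈ {2}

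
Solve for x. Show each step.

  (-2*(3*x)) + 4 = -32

Step 1. [(-2*(3*x)) + 4 = -32] common factor -2 (LHS and -32) — divide through. So factor: (3*x) - 2 = 16.
Step 2. [(3*x) - 2 = 16] 2 comes off first (add 2). So sub: 3*x = 18.
Step 3. [3*x = 18] LHS = 3·(…); ÷3 both sides ⇒ div: x = 6.

Answer: x ∈ {6}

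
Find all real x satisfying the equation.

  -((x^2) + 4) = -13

Step 1. [-((x^2) + 4) = -13] LHS negated; negate both sides. So neg: (x^2) + 4 = 13.
Step 2. [(x^2) + 4 = 13] the outer +4 inverts by subtracting 4, so sub: x^2 = 9.
Step 3. [x^2 = 9] LHS squared, RHS 9 ≥ 0: apply √ (±). So sqrt: x = 3 or -3.

Answer: x ∈ {-3, 3}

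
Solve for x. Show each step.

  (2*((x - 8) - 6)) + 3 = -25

Step 1. [(2*((x - 8) - 6)) + 3 = -25] the outer +3 inverts by subtracting 3 ⇒ sub: 2*((x - 8) - 6) = -28.
Step 2. [2*((x - 8) - 6) = -28] LHS = 2·(…); ÷2 both sides, so div: (x - 8) - 6 = -14.
Step 3. [(x - 8) - 6 = -14] -6 is outermost — add 6 both sides, so sub: x - 8 = -8.
Step 4. [x - 8 = -8] peel the -8: add 8 from each side. So sub: x = 0.

Answer: x ∈ {0}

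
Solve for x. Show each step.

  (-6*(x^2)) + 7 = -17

Step 1. [(-6*(x^2)) + 7 = -17] peel the +7: subtract 7 from each side ⇒ sub: -6*(x^2) = -24.
Step 2. [-6*(x^2) = -24] LHS = -6·(…); ÷-6 both sides. So div: x^2 = 4.
Step 3. [x^2 = 4] √ both sides: 4 ≥ 0 gives two branches. So sqrt: x = 2 or -2.

Answer: x ∈ {-2, 2}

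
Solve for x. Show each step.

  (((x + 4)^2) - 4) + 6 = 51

Step 1. [(((x + 4)^2) - 4) + 6 = 51] 6 comes off first (subtract 6). So sub: ((x + 4)^2) - 4 = 45.
Step 2. [((x + 4)^2) - 4 = 45] the outer -4 inverts by adding 4, so sub: (x + 4)^2 = 49.
Step 3. [(x + 4)^2 = 49] 49 ≥ 0, LHS is (·)² — take ±√ ⇒ sqrt: x + 4 = 7 or -7.
Step 4. [x + 4 = 7 or -7] subtract 4: x sits inside (… + 4). So sub: x = 3 or -11.

Answer: x ∈ {-11, 3}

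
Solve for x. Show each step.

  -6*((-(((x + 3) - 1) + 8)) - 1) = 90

Step 1. [-6*((-(((x + 3) - 1) + 8)) - 1) = 90] leading coefficient -6: divide by -6. So div: (-(((x + 3) - 1) + 8)) - 1 = -15.
Step 2. [(-(((x + 3) - 1) + 8)) - 1 = -15] 1 comes off first (add 1). So sub: -(((x + 3) - 1) + 8) = -14.
Step 3. [-(((x + 3) - 1) + 8) = -14] leading − — multiply by −1, so neg: ((x + 3) - 1) + 8 = 14.
Step 4. [((x + 3) - 1) + 8 = 14] subtract 8: x sits inside (… + 8). So sub: (x + 3) - 1 = 6.
Step 5. [(x + 3) - 1 = 6] 1 comes off first (add 1) ⇒ sub: x + 3 = 7.
Step 6. [x + 3 = 7] +3 is outermost — subtract 3 both sides ⇒ sub: x = 4.

Answer: x ∈ {4}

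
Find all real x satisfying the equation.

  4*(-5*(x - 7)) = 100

Step 1. [4*(-5*(x - 7)) = 100] divide by the outer 4 ⇒ div: -5*(x - 7) = 25.
Step 2. [-5*(x - 7) = 25] leading coefficient -5: divide by -5 ⇒ div: x - 7 = -5.
Step 3. [x - 7 = -5] add 7: x sits inside (… - 7), so sub: x = 2.

Answer: x ∈ {2}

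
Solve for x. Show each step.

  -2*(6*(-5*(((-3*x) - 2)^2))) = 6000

Step 1. [-2*(6*(-5*(((-3*x) - 2)^2))) = 6000] divide by the outer -2. So div: 6*(-5*(((-3*x) - 2)^2)) = -3000.
Step 2. [6*(-5*(((-3*x) - 2)^2)) = -3000] LHS = 6·(…); ÷6 both sides, so div: -5*(((-3*x) - 2)^2) = -500.
Step 3. [-5*(((-3*x) - 2)^2) = -500] divide by the outer -5. So div: ((-3*x) - 2)^2 = 100.
Step 4. [((-3*x) - 2)^2 = 100] √ both sides: 100 ≥ 0 gives two branches ⇒ sqrt: (-3*x) - 2 = 10 or -10.
Step 5. [(-3*x) - 2 = 10 or -10] 2 comes off first (add 2) ⇒ sub: -3*x = 12 or -8.
Step 6. [-3*x = 12 or -8] leading coefficient -3: divide by -3. So div: x = -4 or 8/3.

Answer: x ∈ {-4, 8/3}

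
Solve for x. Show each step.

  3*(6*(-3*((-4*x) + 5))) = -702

Step 1. [3*(6*(-3*((-4*x) + 5))) = -702] LHS = 3·(…); ÷3 both sides, so div: 6*(-3*((-4*x) + 5)) = -234.
Step 2. [6*(-3*((-4*x) + 5)) = -234] 6·(inner) — divide through by 6, so div: -3*((-4*x) + 5) = -39.
Step 3. [-3*((-4*x) + 5) = -39] -3·(inner) — divide through by -3 ⇒ div: (-4*x) + 5 = 13.
Step 4. [(-4*x) + 5 = 13] subtract 5: x sits inside (… + 5), so sub: -4*x = 8.
Step 5. [-4*x = 8] -4 out front; divide by -4, so div: x = -2.

Answer: x ∈ {-2}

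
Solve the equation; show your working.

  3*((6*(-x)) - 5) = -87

Step 1. [3*((6*(-x)) - 5) = -87] 3 out front; divide by 3 ⇒ div: (6*(-x)) - 5 = -29.
Step 2. [(6*(-x)) - 5 = -29] -5 is outermost — add 5 both sides, so sub: 6*(-x) = -24.
Step 3. [6*(-x) = -24] 6 out front; divide by 6 ⇒ div: -x = -4.
Step 4. [-x = -4] flip signs both sides, so neg: x = 4.

Answer: x ∈ {4}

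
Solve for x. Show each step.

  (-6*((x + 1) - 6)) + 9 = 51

Step 1. [(-6*((x + 1) - 6)) + 9 = 51] the outer +9 inverts by subtracting 9, so sub: -6*((x + 1) - 6) = 42.
Step 2. [-6*((x + 1) - 6) = 42] divide by the outer -6. So div: (x + 1) - 6 = -7.
Step 3. [(x + 1) - 6 = -7] the outer -6 inverts by adding 6. So sub: x + 1 = -1.
Step 4. [x + 1 = -1] +1 is outermost — subtract 1 both sides. So sub: x = -2.

Answer: x ∈ {-2}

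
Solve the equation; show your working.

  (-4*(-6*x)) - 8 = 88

Step 1. [(-4*(-6*x)) - 8 = 88] -4 | LHS and -4 | 88: pull -4 out ⇒ factor: (-6*x) + 2 = -22.
Step 2. [(-6*x) + 2 = -22] the outer +2 inverts by subtracting 2 ⇒ sub: -6*x = -24.
Step 3. [-6*x = -24] -6 out front; divide by -6, so div: x = 4.

Answer: x ∈ {4}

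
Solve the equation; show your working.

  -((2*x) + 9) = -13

Step 1. [-((2*x) + 9) = -13] flip signs both sides. So neg: (2*x) + 9 = 13.
Step 2. [(2*x) + 9 = 13] subtract 9: x sits inside (… + 9). So sub: 2*x = 4.
Step 3. [2*x = 4] 2·(inner) — divide through by 2 ⇒ div: x = 2.

Answer: x ∈ {2}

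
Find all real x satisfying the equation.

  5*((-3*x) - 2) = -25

Step 1. [5*((-3*x) - 2) = -25] 5 out front; divide by 5, so div: (-3*x) - 2 = -5.
Step 2. [(-3*x) - 2 = -5] add 2: x sits inside (… - 2), so sub: -3*x = -3.
Step 3. [-3*x = -3] LHS = -3·(…); ÷-3 both sides, so div: x = 1.

Answer: x ∈ {1}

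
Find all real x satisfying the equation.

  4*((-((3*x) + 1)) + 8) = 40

Step 1. [4*((-((3*x) + 1)) + 8) = 40] LHS = 4·(…); ÷4 both sides. So div: (-((3*x) + 1)) + 8 = 10.
Step 2. [(-((3*x) + 1)) + 8 = 10] peel the +8: subtract 8 from each side. So sub: -((3*x) + 1) = 2.
Step 3. [-((3*x) + 1) = 2] leading − — multiply by −1. So neg: (3*x) + 1 = -2.
Step 4. [(3*x) + 1 = -2] 1 comes off first (subtract 1). So sub: 3*x = -3.
Step 5. [3*x = -3] 3·(inner) — divide through by 3. So div: x = -1.

Answer: x ∈ {-1}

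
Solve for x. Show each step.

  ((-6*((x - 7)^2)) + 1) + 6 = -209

Step 1. [((-6*((x - 7)^2)) + 1) + 6 = -209] peel the +6: subtract 6 from each side, so sub: (-6*((x - 7)^2)) + 1 = -215.
Step 2. [(-6*((x - 7)^2)) + 1 = -215] subtract 1: x sits inside (… + 1). So sub: -6*((x - 7)^2) = -216.
Step 3. [-6*((x - 7)^2) = -216] leading coefficient -6: divide by -6, so div: (x - 7)^2 = 36.
Step 4. [(x - 7)^2 = 36] LHS squared, RHS 36 ≥ 0: apply √ (±), so sqrt: x - 7 = 6 or -6.
Step 5. [x - 7 = 6 or -6] the outer -7 inverts by adding 7. So sub: x = 13 or 1.

Answer: x ∈ {1, 13}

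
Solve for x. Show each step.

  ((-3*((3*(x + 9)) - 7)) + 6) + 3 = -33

Step 1. [((-3*((3*(x + 9)) - 7)) + 6) + 3 = -33] peel the +3: subtract 3 from each side ⇒ sub: (-3*((3*(x + 9)) - 7)) + 6 = -36.
Step 2. [(-3*((3*(x + 9)) - 7)) + 6 = -36] -3 | LHS and -3 | -36: pull -3 out ⇒ factor: ((3*(x + 9)) - 7) - 2 = 12.
Step 3. [((3*(x + 9)) - 7) - 2 = 12] add 2: x sits inside (… - 2). So sub: (3*(x + 9)) - 7 = 14.
Step 4. [(3*(x + 9)) - 7 = 14] peel the -7: add 7 from each side, so sub: 3*(x + 9) = 21.
Step 5. [3*(x + 9) = 21] LHS = 3·(…); ÷3 both sides ⇒ div: x + 9 = 7.
Step 6. [x + 9 = 7] +9 is outermost — subtract 9 both sides, so sub: x = -2.

Answer: x ∈ {-2}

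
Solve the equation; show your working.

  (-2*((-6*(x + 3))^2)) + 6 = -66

Step 1. [(-2*((-6*(x + 3))^2)) + 6 = -66] common factor -2 (LHS and -66) — divide through, so factor: ((-6*(x + 3))^2) - 3 = 33.
Step 2. [((-6*(x + 3))^2) - 3 = 33] peel the -3: add 3 from each side. So sub: (-6*(x + 3))^2 = 36.
Step 3. [(-6*(x + 3))^2 = 36] LHS squared, RHS 36 ≥ 0: apply √ (±) ⇒ sqrt: -6*(x + 3) = 6 or -6.
Step 4. [-6*(x + 3) = 6 or -6] LHS = -6·(…); ÷-6 both sides, so div: x + 3 = -1 or 1.
Step 5. [x + 3 = -1 or 1] subtract 3: x sits inside (… + 3) ⇒ sub: x = -4 or -2.

Answer: x ∈ {-4, -2}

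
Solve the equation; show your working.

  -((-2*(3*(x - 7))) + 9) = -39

Step 1. [-((-2*(3*(x - 7))) + 9) = -39] flip signs both sides, so neg: (-2*(3*(x - 7))) + 9 = 39.
Step 2. [(-2*(3*(x - 7))) + 9 = 39] 9 comes off first (subtract 9). So sub: -2*(3*(x - 7)) = 30.
Step 3. [-2*(3*(x - 7)) = 30] -2 out front; divide by -2. So div: 3*(x - 7) = -15.
Step 4. [3*(x - 7) = -15] leading coefficient 3: divide by 3. So div: x - 7 = -5.
Step 5. [x - 7 = -5] add 7: x sits inside (… - 7). So sub: x = 2.

Answer: x ∈ {2}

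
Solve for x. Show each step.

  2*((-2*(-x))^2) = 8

Step 1. [2*((-2*(-x))^2) = 8] 2 out front; divide by 2, so div: (-2*(-x))^2 = 4.
Step 2. [(-2*(-x))^2 = 4] LHS squared, RHS 4 ≥ 0: apply √ (±). So sqrt: -2*(-x) = 2 or -2.
Step 3. [-2*(-x) = 2 or -2] leading coefficient -2: divide by -2 ⇒ div: -x = -1 or 1.
Step 4. [-x = -1 or 1] flip signs both sides. So neg: x = 1 or -1.

Answer: x ∈ {-1, 1}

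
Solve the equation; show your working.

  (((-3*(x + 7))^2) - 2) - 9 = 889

Step 1. [(((-3*(x + 7))^2) - 2) - 9 = 889] the outer -9 inverts by adding 9. So sub: ((-3*(x + 7))^2) - 2 = 898.
Step 2. [((-3*(x + 7))^2) - 2 = 898] the outer -2 inverts by adding 2. So sub: (-3*(x + 7))^2 = 900.
Step 3. [(-3*(x + 7))^2 = 900] √ both sides: 900 ≥ 0 gives two branches, so sqrt: -3*(x + 7) = 30 or -30.
Step 4. [-3*(x + 7) = 30 or -30] divide by the outer -3, so div: x + 7 = -10 or 10.
Step 5. [x + 7 = -10 or 10] the outer +7 inverts by subtracting 7 ⇒ sub: x = -17 or 3.

Answer: x ∈ {-17, 3}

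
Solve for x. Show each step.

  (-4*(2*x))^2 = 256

Step 1. [(-4*(2*x))^2 = 256] √ both sides: 256 ≥ 0 gives two branches ⇒ sqrt: -4*(2*x) = 16 or -16.
Step 2. [-4*(2*x) = 16 or -16] LHS = -4·(…); ÷-4 both sides, so div: 2*x = -4 or 4.
Step 3. [2*x = -4 or 4] divide by the outer 2. So div: x = -2 or 2.

Answer: x ∈ {-2, 2}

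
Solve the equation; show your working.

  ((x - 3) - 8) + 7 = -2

Step 1. [((x - 3) - 8) + 7 = -2] the outer +7 inverts by subtracting 7, so sub: (x - 3) - 8 = -9.
Step 2. [(x - 3) - 8 = -9] peel the -8: add 8 from each side. So sub: x - 3 = -1.
Step 3. [x - 3 = -1] -3 is outermost — add 3 both sides ⇒ sub: x = 2.

Answer: x ∈ {2}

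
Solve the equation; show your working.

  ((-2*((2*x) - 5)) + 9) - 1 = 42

Step 1. [((-2*((2*x) - 5)) + 9) - 1 = 42] -1 is outermost — add 1 both sides ⇒ sub: (-2*((2*x) - 5)) + 9 = 43.
Step 2. [(-2*((2*x) - 5)) + 9 = 43] subtract 9: x sits inside (… + 9) ⇒ sub: -2*((2*x) - 5) = 34.
Step 3. [-2*((2*x) - 5) = 34] LHS = -2·(…); ÷-2 both sides, so div: (2*x) - 5 = -17.
Step 4. [(2*x) - 5 = -17] 5 comes off first (add 5) ⇒ sub: 2*x = -12.
Step 5. [2*x = -12] leading coefficient 2: divide by 2. So div: x = -6.

Answer: x ∈ {-6}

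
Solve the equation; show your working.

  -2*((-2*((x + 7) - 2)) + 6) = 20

Step 1. [-2*((-2*((x + 7) - 2)) + 6) = 20] leading coefficient -2: divide by -2. So div: (-2*((x + 7) - 2)) + 6 = -10.
Step 2. [(-2*((x + 7) - 2)) + 6 = -10] -2 | LHS and -2 | -10: pull -2 out, so factor: ((x + 7) - 2) - 3 = 5.
Step 3. [((x + 7) - 2) - 3 = 5] 3 comes off first (add 3), so sub: (x + 7) - 2 = 8.
Step 4. [(x + 7) - 2 = 8] add 2: x sits inside (… - 2), so sub: x + 7 = 10.
Step 5. [x + 7 = 10] subtract 7: x sits inside (… + 7) ⇒ sub: x = 3.

Answer: x ∈ {3}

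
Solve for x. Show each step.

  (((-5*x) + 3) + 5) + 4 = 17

Step 1. [(((-5*x) + 3) + 5) + 4 = 17] the outer +4 inverts by subtracting 4 ⇒ sub: ((-5*x) + 3) + 5 = 13.
Step 2. [((-5*x) + 3) + 5 = 13] subtract 5: x sits inside (… + 5), so sub: (-5*x) + 3 = 8.
Step 3. [(-5*x) + 3 = 8] the outer +3 inverts by subtracting 3, so sub: -5*x = 5.
Step 4. [-5*x = 5] -5·(inner) — divide through by -5 ⇒ div: x = -1.

Answer: x ∈ {-1}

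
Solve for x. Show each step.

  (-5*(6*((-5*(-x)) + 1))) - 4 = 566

Step 1. [(-5*(6*((-5*(-x)) + 1))) - 4 = 566] peel the -4: add 4 from each side. So sub: -5*(6*((-5*(-x)) + 1)) = 570.
Step 2. [-5*(6*((-5*(-x)) + 1)) = 570] LHS = -5·(…); ÷-5 both sides, so div: 6*((-5*(-x)) + 1) = -114.
Step 3. [6*((-5*(-x)) + 1) = -114] leading coefficient 6: divide by 6. So div: (-5*(-x)) + 1 = -19.
Step 4. [(-5*(-x)) + 1 = -19] 1 comes off first (subtract 1). So sub: -5*(-x) = -20.
Step 5. [-5*(-x) = -20] divide by the outer -5, so div: -x = 4.
Step 6. [-x = 4] leading − — multiply by −1 ⇒ neg: x = -4.

Answer: x ∈ {-4}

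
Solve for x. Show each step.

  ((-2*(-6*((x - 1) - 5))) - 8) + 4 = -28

Step 1. [((-2*(-6*((x - 1) - 5))) - 8) + 4 = -28] subtract 4: x sits inside (… + 4). So sub: (-2*(-6*((x - 1) - 5))) - 8 = -32.
Step 2. [(-2*(-6*((x - 1) - 5))) - 8 = -32] -2 | LHS and -2 | -32: pull -2 out, so factor: (-6*((x - 1) - 5)) + 4 = 16.
Step 3. [(-6*((x - 1) - 5)) + 4 = 16] subtract 4: x sits inside (… + 4) ⇒ sub: -6*((x - 1) - 5) = 12.
Step 4. [-6*((x - 1) - 5) = 12] -6 out front; divide by -6. So div: (x - 1) - 5 = -2.
Step 5. [(x - 1) - 5 = -2] peel the -5: add 5 from each side ⇒ sub: x - 1 = 3.
Step 6. [x - 1 = 3] add 1: x sits inside (… - 1), so sub: x = 4.

Answer: x ∈ {4}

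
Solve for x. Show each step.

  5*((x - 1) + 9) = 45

Step 1. [5*((x - 1) + 9) = 45] leading coefficient 5: divide by 5 ⇒ div: (x - 1) + 9 = 9.
Step 2. [(x - 1) + 9 = 9] 9 comes off first (subtract 9), so sub: x - 1 = 0.
Step 3. [x - 1 = 0] the outer -1 inverts by adding 1. So sub: x = 1.

Answer: x ∈ {1}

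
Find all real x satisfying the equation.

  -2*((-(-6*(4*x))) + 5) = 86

Step 1. [-2*((-(-6*(4*x))) + 5) = 86] -2·(inner) — divide through by -2, so div: (-(-6*(4*x))) + 5 = -43.
Step 2. [(-(-6*(4*x))) + 5 = -43] subtract 5: x sits inside (… + 5), so sub: -(-6*(4*x)) = -48.
Step 3. [-(-6*(4*x)) = -48] leading − — multiply by −1. So neg: -6*(4*x) = 48.
Step 4. [-6*(4*x) = 48] -6·(inner) — divide through by -6 ⇒ div: 4*x = -8.
Step 5. [4*x = -8] 4 out front; divide by 4. So div: x = -2.

Answer: x ∈ {-2}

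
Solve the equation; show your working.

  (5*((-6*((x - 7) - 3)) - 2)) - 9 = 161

Step 1. [(5*((-6*((x - 7) - 3)) - 2)) - 9 = 161] 9 comes off first (add 9) ⇒ sub: 5*((-6*((x - 7) - 3)) - 2) = 170.
Step 2. [5*((-6*((x - 7) - 3)) - 2) = 170] divide by the outer 5, so div: (-6*((x - 7) - 3)) - 2 = 34.
Step 3. [(-6*((x - 7) - 3)) - 2 = 34] add 2: x sits inside (… - 2), so sub: -6*((x - 7) - 3) = 36.
Step 4. [-6*((x - 7) - 3) = 36] LHS = -6·(…); ÷-6 both sides, so div: (x - 7) - 3 = -6.
Step 5. [(x - 7) - 3 = -6] add 3: x sits inside (… - 3), so sub: x - 7 = -3.
Step 6. [x - 7 = -3] peel the -7: add 7 from each side ⇒ sub: x = 4.

Answer: x ∈ {4}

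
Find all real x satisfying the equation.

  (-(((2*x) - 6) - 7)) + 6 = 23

Step 1. [(-(((2*x) - 6) - 7)) + 6 = 23] peel the +6: subtract 6 from each side ⇒ sub: -(((2*x) - 6) - 7) = 17.
Step 2. [-(((2*x) - 6) - 7) = 17] leading − — multiply by −1. So neg: ((2*x) - 6) - 7 = -17.
Step 3. [((2*x) - 6) - 7 = -17] peel the -7: add 7 from each side. So sub: (2*x) - 6 = -10.
Step 4. [(2*x) - 6 = -10] the outer -6 inverts by adding 6. So sub: 2*x = -4.
Step 5. [2*x = -4] 2 out front; divide by 2. So div: x = -2.

Answer: x ∈ {-2}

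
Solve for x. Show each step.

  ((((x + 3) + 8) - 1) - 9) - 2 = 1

Step 1. [((((x + 3) + 8) - 1) - 9) - 2 = 1] the outer -2 inverts by adding 2 ⇒ sub: (((x + 3) + 8) - 1) - 9 = 3.
Step 2. [(((x + 3) + 8) - 1) - 9 = 3] add 9: x sits inside (… - 9) ⇒ sub: ((x + 3) + 8) - 1 = 12.
Step 3. [((x + 3) + 8) - 1 = 12] add 1: x sits inside (… - 1) ⇒ sub: (x + 3) + 8 = 13.
Step 4. [(x + 3) + 8 = 13] +8 is outermost — subtract 8 both sides. So sub: x + 3 = 5.
Step 5. [x + 3 = 5] +3 is outermost — subtract 3 both sides. So sub: x = 2.

Answer: x ∈ {2}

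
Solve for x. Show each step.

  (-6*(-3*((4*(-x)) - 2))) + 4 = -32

Step 1. [(-6*(-3*((4*(-x)) - 2))) + 4 = -32] subtract 4: x sits inside (… + 4) ⇒ sub: -6*(-3*((4*(-x)) - 2)) = -36.
Step 2. [-6*(-3*((4*(-x)) - 2)) = -36] -6·(inner) — divide through by -6. So div: -3*((4*(-x)) - 2) = 6.
Step 3. [-3*((4*(-x)) - 2) = 6] -3·(inner) — divide through by -3, so div: (4*(-x)) - 2 = -2.
Step 4. [(4*(-x)) - 2 = -2] add 2: x sits inside (… - 2) ⇒ sub: 4*(-x) = 0.
Step 5. [4*(-x) = 0] 4·(inner) — divide through by 4, so div: -x = 0.
Step 6. [-x = 0] leading − — multiply by −1, so neg: x = 0.

Answer: x ∈ {0}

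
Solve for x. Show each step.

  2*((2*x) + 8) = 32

Step 1. [2*((2*x) + 8) = 32] leading coefficient 2: divide by 2, so div: (2*x) + 8 = 16.
Step 2. [(2*x) + 8 = 16] +8 is outermost — subtract 8 both sides ⇒ sub: 2*x = 8.
Step 3. [2*x = 8] LHS = 2·(…); ÷2 both sides. So div: x = 4.

Answer: x ∈ {4}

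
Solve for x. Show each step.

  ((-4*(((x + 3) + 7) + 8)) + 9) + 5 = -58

Step 1. [((-4*(((x + 3) + 7) + 8)) + 9) + 5 = -58] subtract 5: x sits inside (… + 5), so sub: (-4*(((x + 3) + 7) + 8)) + 9 = -63.
Step 2. [(-4*(((x + 3) + 7) + 8)) + 9 = -63] the outer +9 inverts by subtracting 9, so sub: -4*(((x + 3) + 7) + 8) = -72.
Step 3. [-4*(((x + 3) + 7) + 8) = -72] leading coefficient -4: divide by -4, so div: ((x + 3) + 7) + 8 = 18.
Step 4. [((x + 3) + 7) + 8 = 18] 8 comes off first (subtract 8). So sub: (x + 3) + 7 = 10.
Step 5. [(x + 3) + 7 = 10] peel the +7: subtract 7 from each side. So sub: x + 3 = 3.
Step 6. [x + 3 = 3] subtract 3: x sits inside (… + 3). So sub: x = 0.

Answer: x ∈ {0}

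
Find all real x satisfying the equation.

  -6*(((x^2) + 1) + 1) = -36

Step 1. [-6*(((x^2) + 1) + 1) = -36] -6·(inner) — divide through by -6. So div: ((x^2) + 1) + 1 = 6.
Step 2. [((x^2) + 1) + 1 = 6] the outer +1 inverts by subtracting 1. So sub: (x^2) + 1 = 5.
Step 3. [(x^2) + 1 = 5] +1 is outermost — subtract 1 both sides. So sub: x^2 = 4.
Step 4. [x^2 = 4] √ both sides: 4 ≥ 0 gives two branches, so sqrt: x = 2 or -2.

Answer: x ∈ {-2, 2}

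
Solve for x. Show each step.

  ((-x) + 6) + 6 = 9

Step 1. [((-x) + 6) + 6 = 9] 6 comes off first (subtract 6). So sub: (-x) + 6 = 3.
Step 2. [(-x) + 6 = 3] 6 comes off first (subtract 6). So sub: -x = -3.
Step 3. [-x = -3] leading − — multiply by −1, so neg: x = 3.

Answer: x ∈ {3}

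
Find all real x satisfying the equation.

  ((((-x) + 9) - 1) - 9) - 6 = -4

Step 1. [((((-x) + 9) - 1) - 9) - 6 = -4] 6 comes off first (add 6) ⇒ sub: (((-x) + 9) - 1) - 9 = 2.
Step 2. [(((-x) + 9) - 1) - 9 = 2] -9 is outermost — add 9 both sides ⇒ sub: ((-x) + 9) - 1 = 11.
Step 3. [((-x) + 9) - 1 = 11] 1 comes off first (add 1) ⇒ sub: (-x) + 9 = 12.
Step 4. [(-x) + 9 = 12] peel the +9: subtract 9 from each side. So sub: -x = 3.
Step 5. [-x = 3] flip signs both sides, so neg: x = -3.

Answer: x ∈ {-3}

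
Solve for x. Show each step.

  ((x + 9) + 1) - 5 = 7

Step 1. [((x + 9) + 1) - 5 = 7] -5 is outermost — add 5 both sides. So sub: (x + 9) + 1 = 12.
Step 2. [(x + 9) + 1 = 12] 1 comes off first (subtract 1) ⇒ sub: x + 9 = 11.
Step 3. [x + 9 = 11] peel the +9: subtract 9 from each side, so sub: x = 2.

Answer: x ∈ {2}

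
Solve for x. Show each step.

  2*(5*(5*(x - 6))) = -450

Step 1. [2*(5*(5*(x - 6))) = -450] 2 out front; divide by 2 ⇒ div: 5*(5*(x - 6)) = -225.
Step 2. [5*(5*(x - 6)) = -225] divide by the outer 5 ⇒ div: 5*(x - 6) = -45.
Step 3. [5*(x - 6) = -45] divide by the outer 5. So div: x - 6 = -9.
Step 4. [x - 6 = -9] the outer -6 inverts by adding 6, so sub: x = -3.

Answer: x ∈ {-3}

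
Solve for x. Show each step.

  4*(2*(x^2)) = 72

Step 1. [4*(2*(x^2)) = 72] LHS = 4·(…); ÷4 both sides ⇒ div: 2*(x^2) = 18.
Step 2. [2*(x^2) = 18] 2 out front; divide by 2. So div: x^2 = 9.
Step 3. [x^2 = 9] LHS squared, RHS 9 ≥ 0: apply √ (±). So sqrt: x = 3 or -3.

Answer: x ∈ {-3, 3}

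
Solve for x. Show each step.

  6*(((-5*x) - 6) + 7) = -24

Step 1. [6*(((-5*x) - 6) + 7) = -24] leading coefficient 6: divide by 6 ⇒ div: ((-5*x) - 6) + 7 = -4.
Step 2. [((-5*x) - 6) + 7 = -4] peel the +7: subtract 7 from each side, so sub: (-5*x) - 6 = -11.
Step 3. [(-5*x) - 6 = -11] the outer -6 inverts by adding 6. So sub: -5*x = -5.
Step 4. [-5*x = -5] -5·(inner) — divide through by -5. So div: x = 1.

Answer: x ∈ {1}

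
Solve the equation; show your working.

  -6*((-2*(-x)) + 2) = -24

Step 1. [-6*((-2*(-x)) + 2) = -24] divide by the outer -6. So div: (-2*(-x)) + 2 = 4.
Step 2. [(-2*(-x)) + 2 = 4] subtract 2: x sits inside (… + 2). So sub: -2*(-x) = 2.
Step 3. [-2*(-x) = 2] -2 out front; divide by -2 ⇒ div: -x = -1.
Step 4. [-x = -1] flip signs both sides. So neg: x = 1.

Answer: x ∈ {1}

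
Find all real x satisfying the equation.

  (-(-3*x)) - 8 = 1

Step 1. [(-(-3*x)) - 8 = 1] 8 comes off first (add 8), so sub: -(-3*x) = 9.
Step 2. [-(-3*x) = 9] leading − — multiply by −1, so neg: -3*x = -9.
Step 3. [-3*x = -9] divide by the outer -3 ⇒ div: x = 3.

Answer: x ∈ {3}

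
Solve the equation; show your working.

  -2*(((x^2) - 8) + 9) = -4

Step 1. [-2*(((x^2) - 8) + 9) = -4] -2 out front; divide by -2 ⇒ div: ((x^2) - 8) + 9 = 2.
Step 2. [((x^2) - 8) + 9 = 2] peel the +9: subtract 9 from each side, so sub: (x^2) - 8 = -7.
Step 3. [(x^2) - 8 = -7] -8 is outermost — add 8 both sides ⇒ sub: x^2 = 1.
Step 4. [x^2 = 1] √ both sides: 1 ≥ 0 gives two branches. So sqrt: x = 1 or -1.

Answer: x ∈ {-1, 1}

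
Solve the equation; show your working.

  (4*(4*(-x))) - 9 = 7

Step 1. [(4*(4*(-x))) - 9 = 7] the outer -9 inverts by adding 9, so sub: 4*(4*(-x)) = 16.
Step 2. [4*(4*(-x)) = 16] 4·(inner) — divide through by 4. So div: 4*(-x) = 4.
Step 3. [4*(-x) = 4] 4·(inner) — divide through by 4, so div: -x = 1.
Step 4. [-x = 1] flip signs both sides, so neg: x = -1.

Answer: x ∈ {-1}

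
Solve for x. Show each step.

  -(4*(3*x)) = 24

Step 1. [-(4*(3*x)) = 24] leading − — multiply by −1 ⇒ neg: 4*(3*x) = -24.
Step 2. [4*(3*x) = -24] 4 out front; divide by 4. So div: 3*x = -6.
Step 3. [3*x = -6] leading coefficient 3: divide by 3, so div: x = -2.

Answer: x ∈ {-2}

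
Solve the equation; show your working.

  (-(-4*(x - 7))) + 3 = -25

Step 1. [(-(-4*(x - 7))) + 3 = -25] the outer +3 inverts by subtracting 3. So sub: -(-4*(x - 7)) = -28.
Step 2. [-(-4*(x - 7)) = -28] LHS negated; negate both sides, so neg: -4*(x - 7) = 28.
Step 3. [-4*(x - 7) = 28] -4·(inner) — divide through by -4, so div: x - 7 = -7.
Step 4. [x - 7 = -7] add 7: x sits inside (… - 7), so sub: x = 0.

Answer: x ∈ {0}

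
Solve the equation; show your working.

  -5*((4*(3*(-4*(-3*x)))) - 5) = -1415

Step 1. [-5*((4*(3*(-4*(-3*x)))) - 5) = -1415] LHS = -5·(…); ÷-5 both sides ⇒ div: (4*(3*(-4*(-3*x)))) - 5 = 283.
Step 2. [(4*(3*(-4*(-3*x)))) - 5 = 283] the outer -5 inverts by adding 5, so sub: 4*(3*(-4*(-3*x))) = 288.
Step 3. [4*(3*(-4*(-3*x))) = 288] leading coefficient 4: divide by 4, so div: 3*(-4*(-3*x)) = 72.
Step 4. [3*(-4*(-3*x)) = 72] leading coefficient 3: divide by 3, so div: -4*(-3*x) = 24.
Step 5. [-4*(-3*x) = 24] leading coefficient -4: divide by -4, so div: -3*x = -6.
Step 6. [-3*x = -6] -3·(inner) — divide through by -3 ⇒ div: x = 2.

Answer: x ∈ {2}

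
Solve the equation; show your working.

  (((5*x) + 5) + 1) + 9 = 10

Step 1. [(((5*x) + 5) + 1) + 9 = 10] the outer +9 inverts by subtracting 9, so sub: ((5*x) + 5) + 1 = 1.
Step 2. [((5*x) + 5) + 1 = 1] peel the +1: subtract 1 from each side, so sub: (5*x) + 5 = 0.
Step 3. [(5*x) + 5 = 0] subtract 5: x sits inside (… + 5) ⇒ sub: 5*x = -5.
Step 4. [5*x = -5] 5 out front; divide by 5. So div: x = -1.

Answer: x ∈ {-1}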